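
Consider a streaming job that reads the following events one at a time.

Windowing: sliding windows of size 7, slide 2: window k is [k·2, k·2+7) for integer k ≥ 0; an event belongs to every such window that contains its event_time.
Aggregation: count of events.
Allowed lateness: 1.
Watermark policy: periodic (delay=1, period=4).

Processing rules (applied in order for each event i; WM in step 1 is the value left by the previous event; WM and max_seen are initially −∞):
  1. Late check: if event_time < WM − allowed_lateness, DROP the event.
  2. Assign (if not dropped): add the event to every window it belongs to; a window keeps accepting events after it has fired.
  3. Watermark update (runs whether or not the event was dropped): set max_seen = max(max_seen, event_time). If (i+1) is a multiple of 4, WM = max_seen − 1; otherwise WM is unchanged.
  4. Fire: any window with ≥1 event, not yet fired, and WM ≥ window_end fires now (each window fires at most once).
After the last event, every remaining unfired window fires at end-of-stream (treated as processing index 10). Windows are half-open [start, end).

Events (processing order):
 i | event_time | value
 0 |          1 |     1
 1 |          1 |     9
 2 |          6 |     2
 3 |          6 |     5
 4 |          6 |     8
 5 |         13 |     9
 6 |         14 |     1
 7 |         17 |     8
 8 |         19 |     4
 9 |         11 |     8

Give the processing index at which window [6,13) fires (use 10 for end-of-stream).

7

i=0 t=1 v=1: → [0,7); WM=−∞
i=1 t=1 v=9: → [0,7); WM=−∞
i=2 t=6 v=2: → [6,13),[4,11),[2,9),[0,7); WM=−∞
i=3 t=6 v=5: → [6,13),[4,11),[2,9),[0,7); WM=5
i=4 t=6 v=8: → [6,13),[4,11),[2,9),[0,7); WM=5
i=5 t=13 v=9: → [12,19),[10,17),[8,15); WM=5
i=6 t=14 v=1: → [14,21),[12,19),[10,17),[8,15); WM=5
i=7 t=17 v=8: → [16,23),[14,21),[12,19); WM=16; [0,7) fires=5 [2,9) fires=3 [4,11) fires=3 [6,13) fires=3 [8,15) fires=2
i=8 t=19 v=4: → [18,25),[16,23),[14,21); WM=16
i=9 t=11 v=8: DROP (t<16-1); WM=16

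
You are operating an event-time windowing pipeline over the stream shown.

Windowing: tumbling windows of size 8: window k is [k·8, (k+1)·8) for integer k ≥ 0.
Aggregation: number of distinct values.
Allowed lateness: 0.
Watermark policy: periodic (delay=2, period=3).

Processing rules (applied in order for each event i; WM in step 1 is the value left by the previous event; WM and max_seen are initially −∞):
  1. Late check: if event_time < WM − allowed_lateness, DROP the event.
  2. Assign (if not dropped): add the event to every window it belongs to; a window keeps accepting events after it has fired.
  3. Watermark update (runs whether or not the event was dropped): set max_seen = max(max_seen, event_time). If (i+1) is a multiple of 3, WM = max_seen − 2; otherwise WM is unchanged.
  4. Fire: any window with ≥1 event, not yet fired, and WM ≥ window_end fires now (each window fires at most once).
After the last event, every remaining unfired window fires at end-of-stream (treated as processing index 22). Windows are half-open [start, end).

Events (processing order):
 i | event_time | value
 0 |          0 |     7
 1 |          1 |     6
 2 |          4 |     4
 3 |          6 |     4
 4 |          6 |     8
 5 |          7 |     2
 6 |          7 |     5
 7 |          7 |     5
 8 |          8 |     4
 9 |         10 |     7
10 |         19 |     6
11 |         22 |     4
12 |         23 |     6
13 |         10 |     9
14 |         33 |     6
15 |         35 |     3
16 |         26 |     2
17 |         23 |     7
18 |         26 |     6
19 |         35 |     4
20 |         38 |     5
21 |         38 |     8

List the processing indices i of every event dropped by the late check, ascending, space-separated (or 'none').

i=0 t=0 v=7: → [0,8); WM=−∞
i=1 t=1 v=6: → [0,8); WM=−∞
i=2 t=4 v=4: → [0,8); WM=2
i=3 t=6 v=4: → [0,8); WM=2
i=4 t=6 v=8: → [0,8); WM=2
i=5 t=7 v=2: → [0,8); WM=5
i=6 t=7 v=5: → [0,8); WM=5
i=7 t=7 v=5: → [0,8); WM=5
i=8 t=8 v=4: → [8,16); WM=6
i=9 t=10 v=7: → [8,16); WM=6
i=10 t=19 v=6: → [16,24); WM=6
i=11 t=22 v=4: → [16,24); WM=20; [0,8) fires=6 [8,16) fires=2
i=12 t=23 v=6: → [16,24); WM=20
i=13 t=10 v=9: DROP (t<20-0); WM=20
i=14 t=33 v=6: → [32,40); WM=31; [16,24) fires=2
i=15 t=35 v=3: → [32,40); WM=31
i=16 t=26 v=2: DROP (t<31-0); WM=31
i=17 t=23 v=7: DROP (t<31-0); WM=33
i=18 t=26 v=6: DROP (t<33-0); WM=33
i=19 t=35 v=4: → [32,40); WM=33
i=20 t=38 v=5: → [32,40); WM=36
i=21 t=38 v=8: → [32,40); WM=36

13 16 17 18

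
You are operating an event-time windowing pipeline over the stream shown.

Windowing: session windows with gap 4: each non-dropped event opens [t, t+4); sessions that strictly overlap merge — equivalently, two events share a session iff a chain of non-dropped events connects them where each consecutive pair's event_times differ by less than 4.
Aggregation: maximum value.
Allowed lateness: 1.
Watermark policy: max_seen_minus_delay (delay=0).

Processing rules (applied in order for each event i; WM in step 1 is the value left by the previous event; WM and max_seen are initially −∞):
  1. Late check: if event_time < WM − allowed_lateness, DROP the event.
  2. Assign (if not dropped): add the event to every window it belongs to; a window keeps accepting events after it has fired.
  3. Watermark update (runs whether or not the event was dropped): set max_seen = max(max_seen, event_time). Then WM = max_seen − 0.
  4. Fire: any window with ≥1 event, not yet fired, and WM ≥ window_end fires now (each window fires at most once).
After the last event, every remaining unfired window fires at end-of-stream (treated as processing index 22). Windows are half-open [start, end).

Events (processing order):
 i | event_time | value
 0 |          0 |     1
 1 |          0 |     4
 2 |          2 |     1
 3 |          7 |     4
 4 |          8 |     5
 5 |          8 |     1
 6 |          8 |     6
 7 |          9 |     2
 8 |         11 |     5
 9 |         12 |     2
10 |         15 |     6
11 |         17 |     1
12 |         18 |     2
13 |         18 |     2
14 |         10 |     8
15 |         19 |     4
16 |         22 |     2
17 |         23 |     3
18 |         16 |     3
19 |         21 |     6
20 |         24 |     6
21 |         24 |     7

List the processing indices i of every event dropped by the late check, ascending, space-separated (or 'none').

i=0 t=0 v=1: → [0,4); WM=0
i=1 t=0 v=4: → [0,4); WM=0
i=2 t=2 v=1: → [0,6); WM=2
i=3 t=7 v=4: → [7,11); WM=7
i=4 t=8 v=5: → [7,12); WM=8
i=5 t=8 v=1: → [7,12); WM=8
i=6 t=8 v=6: → [7,12); WM=8
i=7 t=9 v=2: → [7,13); WM=9
i=8 t=11 v=5: → [7,15); WM=11
i=9 t=12 v=2: → [7,16); WM=12
i=10 t=15 v=6: → [7,19); WM=15
i=11 t=17 v=1: → [7,21); WM=17
i=12 t=18 v=2: → [7,22); WM=18
i=13 t=18 v=2: → [7,22); WM=18
i=14 t=10 v=8: DROP (t<18-1); WM=18
i=15 t=19 v=4: → [7,23); WM=19
i=16 t=22 v=2: → [7,26); WM=22
i=17 t=23 v=3: → [7,27); WM=23
i=18 t=16 v=3: DROP (t<23-1); WM=23
i=19 t=21 v=6: DROP (t<23-1); WM=23
i=20 t=24 v=6: → [7,28); WM=24
i=21 t=24 v=7: → [7,28); WM=24

14 18 19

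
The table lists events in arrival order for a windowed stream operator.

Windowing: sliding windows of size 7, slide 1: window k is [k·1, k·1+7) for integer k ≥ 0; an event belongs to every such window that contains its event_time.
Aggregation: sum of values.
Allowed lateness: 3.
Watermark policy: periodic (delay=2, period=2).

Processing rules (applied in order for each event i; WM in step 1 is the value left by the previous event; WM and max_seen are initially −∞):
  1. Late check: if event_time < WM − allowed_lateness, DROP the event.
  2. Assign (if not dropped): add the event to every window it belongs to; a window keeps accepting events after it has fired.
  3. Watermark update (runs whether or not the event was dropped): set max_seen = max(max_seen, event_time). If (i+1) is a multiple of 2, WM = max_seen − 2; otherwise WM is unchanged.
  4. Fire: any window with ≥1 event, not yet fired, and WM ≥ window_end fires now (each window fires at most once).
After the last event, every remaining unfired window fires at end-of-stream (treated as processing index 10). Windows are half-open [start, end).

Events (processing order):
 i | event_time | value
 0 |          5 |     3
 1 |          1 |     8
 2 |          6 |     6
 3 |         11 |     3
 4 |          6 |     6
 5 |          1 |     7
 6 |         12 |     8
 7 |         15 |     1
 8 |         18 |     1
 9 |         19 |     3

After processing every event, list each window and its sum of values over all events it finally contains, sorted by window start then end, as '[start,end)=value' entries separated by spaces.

[0,7)=23 [1,8)=23 [2,9)=15 [3,10)=15 [4,11)=15 [5,12)=18 [6,13)=23 [7,14)=11 [8,15)=11 [9,16)=12 [10,17)=12 [11,18)=12 [12,19)=10 [13,20)=5 [14,21)=5 [15,22)=5 [16,23)=4 [17,24)=4 [18,25)=4 [19,26)=3

i=0 t=5 v=3: → [5,12),[4,11),[3,10),[2,9),[1,8),[0,7); WM=−∞
i=1 t=1 v=8: → [1,8),[0,7); WM=3
i=2 t=6 v=6: → [6,13),[5,12),[4,11),[3,10),[2,9),[1,8),[0,7); WM=3
i=3 t=11 v=3: → [11,18),[10,17),[9,16),[8,15),[7,14),[6,13),[5,12); WM=9; [0,7) fires=17 [1,8) fires=17 [2,9) fires=9
i=4 t=6 v=6: → [6,13),[5,12),[4,11),[3,10),[2,9),[1,8),[0,7); WM=9
i=5 t=1 v=7: DROP (t<9-3); WM=9
i=6 t=12 v=8: → [12,19),[11,18),[10,17),[9,16),[8,15),[7,14),[6,13); WM=9
i=7 t=15 v=1: → [15,22),[14,21),[13,20),[12,19),[11,18),[10,17),[9,16); WM=13; [3,10) fires=15 [4,11) fires=15 [5,12) fires=18 [6,13) fires=23
i=8 t=18 v=1: → [18,25),[17,24),[16,23),[15,22),[14,21),[13,20),[12,19); WM=13
i=9 t=19 v=3: → [19,26),[18,25),[17,24),[16,23),[15,22),[14,21),[13,20); WM=17; [7,14) fires=11 [8,15) fires=11 [9,16) fires=12 [10,17) fires=12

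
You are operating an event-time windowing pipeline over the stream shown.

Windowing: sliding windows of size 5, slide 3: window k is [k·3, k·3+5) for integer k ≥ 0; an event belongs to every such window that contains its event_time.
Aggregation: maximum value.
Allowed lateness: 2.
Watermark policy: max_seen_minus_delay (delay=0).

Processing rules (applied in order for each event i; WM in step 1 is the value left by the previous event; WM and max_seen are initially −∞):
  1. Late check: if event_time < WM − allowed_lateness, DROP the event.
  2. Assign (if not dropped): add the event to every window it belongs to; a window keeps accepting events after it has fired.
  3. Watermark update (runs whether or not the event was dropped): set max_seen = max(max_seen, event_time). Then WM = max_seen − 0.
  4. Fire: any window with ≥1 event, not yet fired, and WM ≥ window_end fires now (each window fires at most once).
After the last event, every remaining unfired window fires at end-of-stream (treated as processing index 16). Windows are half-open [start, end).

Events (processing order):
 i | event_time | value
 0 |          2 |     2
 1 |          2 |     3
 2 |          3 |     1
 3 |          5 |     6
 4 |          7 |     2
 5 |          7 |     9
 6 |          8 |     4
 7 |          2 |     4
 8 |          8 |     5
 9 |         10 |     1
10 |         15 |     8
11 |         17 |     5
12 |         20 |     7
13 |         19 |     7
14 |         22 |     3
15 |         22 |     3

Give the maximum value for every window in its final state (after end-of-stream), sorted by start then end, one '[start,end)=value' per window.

[0,5)=3 [3,8)=9 [6,11)=9 [9,14)=1 [12,17)=8 [15,20)=8 [18,23)=7 [21,26)=3

i=0 t=2 v=2: → [0,5); WM=2
i=1 t=2 v=3: → [0,5); WM=2
i=2 t=3 v=1: → [3,8),[0,5); WM=3
i=3 t=5 v=6: → [3,8); WM=5; [0,5) fires=3
i=4 t=7 v=2: → [6,11),[3,8); WM=7
i=5 t=7 v=9: → [6,11),[3,8); WM=7
i=6 t=8 v=4: → [6,11); WM=8; [3,8) fires=9
i=7 t=2 v=4: DROP (t<8-2); WM=8
i=8 t=8 v=5: → [6,11); WM=8
i=9 t=10 v=1: → [9,14),[6,11); WM=10
i=10 t=15 v=8: → [15,20),[12,17); WM=15; [6,11) fires=9 [9,14) fires=1
i=11 t=17 v=5: → [15,20); WM=17; [12,17) fires=8
i=12 t=20 v=7: → [18,23); WM=20; [15,20) fires=8
i=13 t=19 v=7: → [18,23),[15,20); WM=20
i=14 t=22 v=3: → [21,26),[18,23); WM=22
i=15 t=22 v=3: → [21,26),[18,23); WM=22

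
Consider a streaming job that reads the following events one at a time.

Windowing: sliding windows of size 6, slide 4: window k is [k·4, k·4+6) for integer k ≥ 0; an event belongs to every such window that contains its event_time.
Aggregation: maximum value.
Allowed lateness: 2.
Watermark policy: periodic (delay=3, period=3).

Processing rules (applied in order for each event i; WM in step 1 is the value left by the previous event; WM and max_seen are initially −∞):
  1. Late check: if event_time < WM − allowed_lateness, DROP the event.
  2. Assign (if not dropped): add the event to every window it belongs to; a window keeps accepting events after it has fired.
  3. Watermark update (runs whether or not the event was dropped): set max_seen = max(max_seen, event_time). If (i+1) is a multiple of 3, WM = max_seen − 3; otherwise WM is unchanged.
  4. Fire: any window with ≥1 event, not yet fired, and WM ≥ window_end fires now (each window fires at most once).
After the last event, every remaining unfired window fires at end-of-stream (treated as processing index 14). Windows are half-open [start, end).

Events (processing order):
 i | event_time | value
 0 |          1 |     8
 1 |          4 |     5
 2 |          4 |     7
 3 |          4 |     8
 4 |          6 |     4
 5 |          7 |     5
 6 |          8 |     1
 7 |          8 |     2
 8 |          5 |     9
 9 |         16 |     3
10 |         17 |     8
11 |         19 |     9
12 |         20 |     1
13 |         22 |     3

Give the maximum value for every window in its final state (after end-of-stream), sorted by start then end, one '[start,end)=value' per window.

i=0 t=1 v=8: → [0,6); WM=−∞
i=1 t=4 v=5: → [4,10),[0,6); WM=−∞
i=2 t=4 v=7: → [4,10),[0,6); WM=1
i=3 t=4 v=8: → [4,10),[0,6); WM=1
i=4 t=6 v=4: → [4,10); WM=1
i=5 t=7 v=5: → [4,10); WM=4
i=6 t=8 v=1: → [8,14),[4,10); WM=4
i=7 t=8 v=2: → [8,14),[4,10); WM=4
i=8 t=5 v=9: → [4,10),[0,6); WM=5
i=9 t=16 v=3: → [16,22),[12,18); WM=5
i=10 t=17 v=8: → [16,22),[12,18); WM=5
i=11 t=19 v=9: → [16,22); WM=16; [0,6) fires=9 [4,10) fires=9 [8,14) fires=2
i=12 t=20 v=1: → [20,26),[16,22); WM=16
i=13 t=22 v=3: → [20,26); WM=16

[0,6)=9 [4,10)=9 [8,14)=2 [12,18)=8 [16,22)=9 [20,26)=3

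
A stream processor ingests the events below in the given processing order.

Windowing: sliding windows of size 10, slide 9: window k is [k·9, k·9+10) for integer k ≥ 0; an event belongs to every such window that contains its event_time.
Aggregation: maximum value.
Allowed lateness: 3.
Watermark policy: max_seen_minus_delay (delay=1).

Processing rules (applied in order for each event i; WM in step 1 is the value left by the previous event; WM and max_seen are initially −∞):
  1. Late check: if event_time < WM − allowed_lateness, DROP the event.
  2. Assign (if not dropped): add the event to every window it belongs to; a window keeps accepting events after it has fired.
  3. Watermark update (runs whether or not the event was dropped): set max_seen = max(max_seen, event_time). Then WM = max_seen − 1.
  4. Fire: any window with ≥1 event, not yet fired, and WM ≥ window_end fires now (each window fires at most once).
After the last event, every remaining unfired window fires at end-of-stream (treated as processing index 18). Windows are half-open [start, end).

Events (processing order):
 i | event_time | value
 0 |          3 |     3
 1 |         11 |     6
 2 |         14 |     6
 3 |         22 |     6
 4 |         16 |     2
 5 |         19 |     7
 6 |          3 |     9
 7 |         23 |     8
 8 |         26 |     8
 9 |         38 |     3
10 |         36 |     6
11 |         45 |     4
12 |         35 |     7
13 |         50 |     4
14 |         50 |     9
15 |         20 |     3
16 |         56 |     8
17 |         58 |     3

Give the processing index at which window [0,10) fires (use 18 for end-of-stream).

1

i=0 t=3 v=3: → [0,10); WM=2
i=1 t=11 v=6: → [9,19); WM=10; [0,10) fires=3
i=2 t=14 v=6: → [9,19); WM=13
i=3 t=22 v=6: → [18,28); WM=21; [9,19) fires=6
i=4 t=16 v=2: DROP (t<21-3); WM=21
i=5 t=19 v=7: → [18,28); WM=21
i=6 t=3 v=9: DROP (t<21-3); WM=21
i=7 t=23 v=8: → [18,28); WM=22
i=8 t=26 v=8: → [18,28); WM=25
i=9 t=38 v=3: → [36,46); WM=37; [18,28) fires=8
i=10 t=36 v=6: → [36,46),[27,37); WM=37; [27,37) fires=6
i=11 t=45 v=4: → [45,55),[36,46); WM=44
i=12 t=35 v=7: DROP (t<44-3); WM=44
i=13 t=50 v=4: → [45,55); WM=49; [36,46) fires=6
i=14 t=50 v=9: → [45,55); WM=49
i=15 t=20 v=3: DROP (t<49-3); WM=49
i=16 t=56 v=8: → [54,64); WM=55; [45,55) fires=9
i=17 t=58 v=3: → [54,64); WM=57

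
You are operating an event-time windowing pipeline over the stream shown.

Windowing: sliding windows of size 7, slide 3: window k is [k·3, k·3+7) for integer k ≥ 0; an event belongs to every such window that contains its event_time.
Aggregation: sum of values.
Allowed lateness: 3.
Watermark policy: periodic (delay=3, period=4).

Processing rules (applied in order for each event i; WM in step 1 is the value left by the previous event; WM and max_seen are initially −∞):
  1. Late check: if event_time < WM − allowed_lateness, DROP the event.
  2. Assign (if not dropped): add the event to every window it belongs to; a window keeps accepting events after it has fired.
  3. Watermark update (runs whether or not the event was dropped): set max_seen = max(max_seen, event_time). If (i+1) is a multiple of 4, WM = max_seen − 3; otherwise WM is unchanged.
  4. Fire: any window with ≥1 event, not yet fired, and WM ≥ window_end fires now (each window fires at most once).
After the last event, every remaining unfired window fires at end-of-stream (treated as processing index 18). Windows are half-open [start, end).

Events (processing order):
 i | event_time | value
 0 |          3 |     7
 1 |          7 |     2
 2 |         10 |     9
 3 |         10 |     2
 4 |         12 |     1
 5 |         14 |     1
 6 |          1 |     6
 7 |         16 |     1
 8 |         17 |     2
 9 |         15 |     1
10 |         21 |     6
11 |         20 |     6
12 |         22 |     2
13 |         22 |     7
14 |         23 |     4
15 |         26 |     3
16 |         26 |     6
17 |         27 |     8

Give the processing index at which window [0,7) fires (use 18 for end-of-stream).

i=0 t=3 v=7: → [3,10),[0,7); WM=−∞
i=1 t=7 v=2: → [6,13),[3,10); WM=−∞
i=2 t=10 v=9: → [9,16),[6,13); WM=−∞
i=3 t=10 v=2: → [9,16),[6,13); WM=7; [0,7) fires=7
i=4 t=12 v=1: → [12,19),[9,16),[6,13); WM=7
i=5 t=14 v=1: → [12,19),[9,16); WM=7
i=6 t=1 v=6: DROP (t<7-3); WM=7
i=7 t=16 v=1: → [15,22),[12,19); WM=13; [3,10) fires=9 [6,13) fires=14
i=8 t=17 v=2: → [15,22),[12,19); WM=13
i=9 t=15 v=1: → [15,22),[12,19),[9,16); WM=13
i=10 t=21 v=6: → [21,28),[18,25),[15,22); WM=13
i=11 t=20 v=6: → [18,25),[15,22); WM=18; [9,16) fires=14
i=12 t=22 v=2: → [21,28),[18,25); WM=18
i=13 t=22 v=7: → [21,28),[18,25); WM=18
i=14 t=23 v=4: → [21,28),[18,25); WM=18
i=15 t=26 v=3: → [24,31),[21,28); WM=23; [12,19) fires=6 [15,22) fires=16
i=16 t=26 v=6: → [24,31),[21,28); WM=23
i=17 t=27 v=8: → [27,34),[24,31),[21,28); WM=23

3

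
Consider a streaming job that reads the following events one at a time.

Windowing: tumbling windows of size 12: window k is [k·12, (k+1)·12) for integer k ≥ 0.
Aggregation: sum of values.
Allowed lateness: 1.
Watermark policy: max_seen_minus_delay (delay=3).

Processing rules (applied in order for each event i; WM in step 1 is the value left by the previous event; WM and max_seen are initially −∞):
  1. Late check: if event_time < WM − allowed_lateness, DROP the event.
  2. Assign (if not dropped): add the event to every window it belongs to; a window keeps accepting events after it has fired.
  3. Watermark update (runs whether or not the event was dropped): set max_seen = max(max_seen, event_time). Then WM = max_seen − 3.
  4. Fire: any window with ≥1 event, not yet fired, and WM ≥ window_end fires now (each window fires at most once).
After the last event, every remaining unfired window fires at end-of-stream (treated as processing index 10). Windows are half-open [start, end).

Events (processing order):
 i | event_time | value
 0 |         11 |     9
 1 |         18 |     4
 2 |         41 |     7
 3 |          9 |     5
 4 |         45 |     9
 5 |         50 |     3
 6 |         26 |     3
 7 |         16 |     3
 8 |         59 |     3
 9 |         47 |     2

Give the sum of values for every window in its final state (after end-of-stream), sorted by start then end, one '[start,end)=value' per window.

i=0 t=11 v=9: → [0,12); WM=8
i=1 t=18 v=4: → [12,24); WM=15; [0,12) fires=9
i=2 t=41 v=7: → [36,48); WM=38; [12,24) fires=4
i=3 t=9 v=5: DROP (t<38-1); WM=38
i=4 t=45 v=9: → [36,48); WM=42
i=5 t=50 v=3: → [48,60); WM=47
i=6 t=26 v=3: DROP (t<47-1); WM=47
i=7 t=16 v=3: DROP (t<47-1); WM=47
i=8 t=59 v=3: → [48,60); WM=56; [36,48) fires=16
i=9 t=47 v=2: DROP (t<56-1); WM=56

[0,12)=9 [12,24)=4 [36,48)=16 [48,60)=6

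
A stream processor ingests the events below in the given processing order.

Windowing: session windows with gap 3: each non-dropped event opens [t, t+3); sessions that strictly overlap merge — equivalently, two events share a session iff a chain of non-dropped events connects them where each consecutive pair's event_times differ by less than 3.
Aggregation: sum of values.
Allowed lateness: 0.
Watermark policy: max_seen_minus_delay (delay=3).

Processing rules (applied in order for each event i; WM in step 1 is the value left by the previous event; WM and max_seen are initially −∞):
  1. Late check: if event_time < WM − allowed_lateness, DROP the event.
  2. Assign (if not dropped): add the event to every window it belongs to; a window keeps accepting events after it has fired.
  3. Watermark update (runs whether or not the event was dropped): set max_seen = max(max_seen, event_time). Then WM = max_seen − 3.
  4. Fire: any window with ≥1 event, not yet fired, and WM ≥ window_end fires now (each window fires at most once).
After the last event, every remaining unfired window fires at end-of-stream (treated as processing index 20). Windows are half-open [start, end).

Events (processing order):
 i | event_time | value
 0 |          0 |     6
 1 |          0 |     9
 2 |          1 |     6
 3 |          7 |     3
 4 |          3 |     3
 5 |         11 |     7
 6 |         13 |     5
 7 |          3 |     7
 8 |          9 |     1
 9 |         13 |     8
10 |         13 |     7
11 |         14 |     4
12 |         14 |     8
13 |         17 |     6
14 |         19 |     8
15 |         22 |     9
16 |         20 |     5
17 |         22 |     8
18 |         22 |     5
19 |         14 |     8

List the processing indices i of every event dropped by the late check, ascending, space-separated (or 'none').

4 7 8 19

i=0 t=0 v=6: → [0,3); WM=-3
i=1 t=0 v=9: → [0,3); WM=-3
i=2 t=1 v=6: → [0,4); WM=-2
i=3 t=7 v=3: → [7,10); WM=4
i=4 t=3 v=3: DROP (t<4-0); WM=4
i=5 t=11 v=7: → [11,14); WM=8
i=6 t=13 v=5: → [11,16); WM=10
i=7 t=3 v=7: DROP (t<10-0); WM=10
i=8 t=9 v=1: DROP (t<10-0); WM=10
i=9 t=13 v=8: → [11,16); WM=10
i=10 t=13 v=7: → [11,16); WM=10
i=11 t=14 v=4: → [11,17); WM=11
i=12 t=14 v=8: → [11,17); WM=11
i=13 t=17 v=6: → [17,20); WM=14
i=14 t=19 v=8: → [17,22); WM=16
i=15 t=22 v=9: → [22,25); WM=19
i=16 t=20 v=5: → [17,25); WM=19
i=17 t=22 v=8: → [17,25); WM=19
i=18 t=22 v=5: → [17,25); WM=19
i=19 t=14 v=8: DROP (t<19-0); WM=19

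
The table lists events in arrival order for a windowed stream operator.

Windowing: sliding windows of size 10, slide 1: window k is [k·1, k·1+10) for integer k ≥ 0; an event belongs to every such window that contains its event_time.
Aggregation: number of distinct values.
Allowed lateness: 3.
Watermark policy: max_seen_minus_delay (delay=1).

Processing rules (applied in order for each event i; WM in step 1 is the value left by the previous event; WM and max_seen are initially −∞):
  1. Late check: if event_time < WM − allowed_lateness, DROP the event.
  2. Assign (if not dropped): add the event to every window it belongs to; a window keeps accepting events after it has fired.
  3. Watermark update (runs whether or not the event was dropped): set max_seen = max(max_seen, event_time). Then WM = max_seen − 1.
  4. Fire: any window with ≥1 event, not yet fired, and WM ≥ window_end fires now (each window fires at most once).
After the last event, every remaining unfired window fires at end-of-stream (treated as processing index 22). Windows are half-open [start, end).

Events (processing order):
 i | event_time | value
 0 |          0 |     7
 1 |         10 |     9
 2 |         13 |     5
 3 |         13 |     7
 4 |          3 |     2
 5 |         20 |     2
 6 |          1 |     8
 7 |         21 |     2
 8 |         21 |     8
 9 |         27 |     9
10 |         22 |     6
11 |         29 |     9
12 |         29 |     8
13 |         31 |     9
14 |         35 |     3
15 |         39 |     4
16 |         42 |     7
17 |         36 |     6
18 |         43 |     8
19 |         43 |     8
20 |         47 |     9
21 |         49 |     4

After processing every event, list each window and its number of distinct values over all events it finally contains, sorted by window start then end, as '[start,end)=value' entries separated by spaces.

i=0 t=0 v=7: → [0,10); WM=-1
i=1 t=10 v=9: → [10,20),[9,19),[8,18),[7,17),[6,16),[5,15),[4,14),[3,13),[2,12),[1,11); WM=9
i=2 t=13 v=5: → [13,23),[12,22),[11,21),[10,20),[9,19),[8,18),[7,17),[6,16),[5,15),[4,14); WM=12; [0,10) fires=1 [1,11) fires=1 [2,12) fires=1
i=3 t=13 v=7: → [13,23),[12,22),[11,21),[10,20),[9,19),[8,18),[7,17),[6,16),[5,15),[4,14); WM=12
i=4 t=3 v=2: DROP (t<12-3); WM=12
i=5 t=20 v=2: → [20,30),[19,29),[18,28),[17,27),[16,26),[15,25),[14,24),[13,23),[12,22),[11,21); WM=19; [3,13) fires=1 [4,14) fires=3 [5,15) fires=3 [6,16) fires=3 [7,17) fires=3 [8,18) fires=3 [9,19) fires=3
i=6 t=1 v=8: DROP (t<19-3); WM=19
i=7 t=21 v=2: → [21,31),[20,30),[19,29),[18,28),[17,27),[16,26),[15,25),[14,24),[13,23),[12,22); WM=20; [10,20) fires=3
i=8 t=21 v=8: → [21,31),[20,30),[19,29),[18,28),[17,27),[16,26),[15,25),[14,24),[13,23),[12,22); WM=20
i=9 t=27 v=9: → [27,37),[26,36),[25,35),[24,34),[23,33),[22,32),[21,31),[20,30),[19,29),[18,28); WM=26; [11,21) fires=3 [12,22) fires=4 [13,23) fires=4 [14,24) fires=2 [15,25) fires=2 [16,26) fires=2
i=10 t=22 v=6: DROP (t<26-3); WM=26
i=11 t=29 v=9: → [29,39),[28,38),[27,37),[26,36),[25,35),[24,34),[23,33),[22,32),[21,31),[20,30); WM=28; [17,27) fires=2 [18,28) fires=3
i=12 t=29 v=8: → [29,39),[28,38),[27,37),[26,36),[25,35),[24,34),[23,33),[22,32),[21,31),[20,30); WM=28
i=13 t=31 v=9: → [31,41),[30,40),[29,39),[28,38),[27,37),[26,36),[25,35),[24,34),[23,33),[22,32); WM=30; [19,29) fires=3 [20,30) fires=3
i=14 t=35 v=3: → [35,45),[34,44),[33,43),[32,42),[31,41),[30,40),[29,39),[28,38),[27,37),[26,36); WM=34; [21,31) fires=3 [22,32) fires=2 [23,33) fires=2 [24,34) fires=2
i=15 t=39 v=4: → [39,49),[38,48),[37,47),[36,46),[35,45),[34,44),[33,43),[32,42),[31,41),[30,40); WM=38; [25,35) fires=2 [26,36) fires=3 [27,37) fires=3 [28,38) fires=3
i=16 t=42 v=7: → [42,52),[41,51),[40,50),[39,49),[38,48),[37,47),[36,46),[35,45),[34,44),[33,43); WM=41; [29,39) fires=3 [30,40) fires=3 [31,41) fires=3
i=17 t=36 v=6: DROP (t<41-3); WM=41
i=18 t=43 v=8: → [43,53),[42,52),[41,51),[40,50),[39,49),[38,48),[37,47),[36,46),[35,45),[34,44); WM=42; [32,42) fires=2
i=19 t=43 v=8: → [43,53),[42,52),[41,51),[40,50),[39,49),[38,48),[37,47),[36,46),[35,45),[34,44); WM=42
i=20 t=47 v=9: → [47,57),[46,56),[45,55),[44,54),[43,53),[42,52),[41,51),[40,50),[39,49),[38,48); WM=46; [33,43) fires=3 [34,44) fires=4 [35,45) fires=4 [36,46) fires=3
i=21 t=49 v=4: → [49,59),[48,58),[47,57),[46,56),[45,55),[44,54),[43,53),[42,52),[41,51),[40,50); WM=48; [37,47) fires=3 [38,48) fires=4

[0,10)=1 [1,11)=1 [2,12)=1 [3,13)=1 [4,14)=3 [5,15)=3 [6,16)=3 [7,17)=3 [8,18)=3 [9,19)=3 [10,20)=3 [11,21)=3 [12,22)=4 [13,23)=4 [14,24)=2 [15,25)=2 [16,26)=2 [17,27)=2 [18,28)=3 [19,29)=3 [20,30)=3 [21,31)=3 [22,32)=2 [23,33)=2 [24,34)=2 [25,35)=2 [26,36)=3 [27,37)=3 [28,38)=3 [29,39)=3 [30,40)=3 [31,41)=3 [32,42)=2 [33,43)=3 [34,44)=4 [35,45)=4 [36,46)=3 [37,47)=3 [38,48)=4 [39,49)=4 [40,50)=4 [41,51)=4 [42,52)=4 [43,53)=3 [44,54)=2 [45,55)=2 [46,56)=2 [47,57)=2 [48,58)=1 [49,59)=1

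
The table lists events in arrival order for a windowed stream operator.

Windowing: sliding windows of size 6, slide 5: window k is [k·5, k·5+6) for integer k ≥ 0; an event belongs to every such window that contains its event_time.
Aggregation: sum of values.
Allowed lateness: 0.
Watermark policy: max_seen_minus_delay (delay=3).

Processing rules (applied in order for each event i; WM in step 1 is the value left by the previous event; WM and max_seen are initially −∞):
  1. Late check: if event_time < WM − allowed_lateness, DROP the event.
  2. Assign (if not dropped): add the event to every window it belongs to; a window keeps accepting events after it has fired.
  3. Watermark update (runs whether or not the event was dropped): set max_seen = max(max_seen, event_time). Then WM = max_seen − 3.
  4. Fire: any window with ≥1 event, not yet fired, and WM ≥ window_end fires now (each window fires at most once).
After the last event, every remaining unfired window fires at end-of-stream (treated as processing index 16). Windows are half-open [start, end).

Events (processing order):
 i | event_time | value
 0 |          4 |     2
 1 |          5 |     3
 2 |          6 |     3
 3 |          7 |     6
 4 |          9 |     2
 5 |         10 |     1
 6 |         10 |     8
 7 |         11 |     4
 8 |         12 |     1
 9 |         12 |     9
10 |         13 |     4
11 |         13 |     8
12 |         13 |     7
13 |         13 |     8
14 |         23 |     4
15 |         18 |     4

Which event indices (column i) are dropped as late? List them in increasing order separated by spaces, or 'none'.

i=0 t=4 v=2: → [0,6); WM=1
i=1 t=5 v=3: → [5,11),[0,6); WM=2
i=2 t=6 v=3: → [5,11); WM=3
i=3 t=7 v=6: → [5,11); WM=4
i=4 t=9 v=2: → [5,11); WM=6; [0,6) fires=5
i=5 t=10 v=1: → [10,16),[5,11); WM=7
i=6 t=10 v=8: → [10,16),[5,11); WM=7
i=7 t=11 v=4: → [10,16); WM=8
i=8 t=12 v=1: → [10,16); WM=9
i=9 t=12 v=9: → [10,16); WM=9
i=10 t=13 v=4: → [10,16); WM=10
i=11 t=13 v=8: → [10,16); WM=10
i=12 t=13 v=7: → [10,16); WM=10
i=13 t=13 v=8: → [10,16); WM=10
i=14 t=23 v=4: → [20,26); WM=20; [5,11) fires=23 [10,16) fires=50
i=15 t=18 v=4: DROP (t<20-0); WM=20

15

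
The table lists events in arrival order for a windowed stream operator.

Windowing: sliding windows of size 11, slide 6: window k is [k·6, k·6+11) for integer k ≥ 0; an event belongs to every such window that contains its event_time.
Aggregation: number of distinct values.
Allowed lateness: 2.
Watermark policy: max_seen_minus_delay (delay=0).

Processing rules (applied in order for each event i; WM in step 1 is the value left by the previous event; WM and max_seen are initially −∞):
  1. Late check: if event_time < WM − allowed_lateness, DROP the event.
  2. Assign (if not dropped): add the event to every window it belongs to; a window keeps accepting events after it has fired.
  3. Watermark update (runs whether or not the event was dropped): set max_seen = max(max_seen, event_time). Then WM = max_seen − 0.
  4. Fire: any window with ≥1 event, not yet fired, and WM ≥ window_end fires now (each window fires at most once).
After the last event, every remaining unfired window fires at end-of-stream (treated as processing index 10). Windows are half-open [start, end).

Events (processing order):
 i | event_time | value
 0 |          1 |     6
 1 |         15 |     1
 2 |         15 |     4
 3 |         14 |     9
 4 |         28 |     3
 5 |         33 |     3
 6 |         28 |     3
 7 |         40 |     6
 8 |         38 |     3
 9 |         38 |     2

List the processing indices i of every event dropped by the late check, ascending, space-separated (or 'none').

i=0 t=1 v=6: → [0,11); WM=1
i=1 t=15 v=1: → [12,23),[6,17); WM=15; [0,11) fires=1
i=2 t=15 v=4: → [12,23),[6,17); WM=15
i=3 t=14 v=9: → [12,23),[6,17); WM=15
i=4 t=28 v=3: → [24,35),[18,29); WM=28; [6,17) fires=3 [12,23) fires=3
i=5 t=33 v=3: → [30,41),[24,35); WM=33; [18,29) fires=1
i=6 t=28 v=3: DROP (t<33-2); WM=33
i=7 t=40 v=6: → [36,47),[30,41); WM=40; [24,35) fires=1
i=8 t=38 v=3: → [36,47),[30,41); WM=40
i=9 t=38 v=2: → [36,47),[30,41); WM=40

6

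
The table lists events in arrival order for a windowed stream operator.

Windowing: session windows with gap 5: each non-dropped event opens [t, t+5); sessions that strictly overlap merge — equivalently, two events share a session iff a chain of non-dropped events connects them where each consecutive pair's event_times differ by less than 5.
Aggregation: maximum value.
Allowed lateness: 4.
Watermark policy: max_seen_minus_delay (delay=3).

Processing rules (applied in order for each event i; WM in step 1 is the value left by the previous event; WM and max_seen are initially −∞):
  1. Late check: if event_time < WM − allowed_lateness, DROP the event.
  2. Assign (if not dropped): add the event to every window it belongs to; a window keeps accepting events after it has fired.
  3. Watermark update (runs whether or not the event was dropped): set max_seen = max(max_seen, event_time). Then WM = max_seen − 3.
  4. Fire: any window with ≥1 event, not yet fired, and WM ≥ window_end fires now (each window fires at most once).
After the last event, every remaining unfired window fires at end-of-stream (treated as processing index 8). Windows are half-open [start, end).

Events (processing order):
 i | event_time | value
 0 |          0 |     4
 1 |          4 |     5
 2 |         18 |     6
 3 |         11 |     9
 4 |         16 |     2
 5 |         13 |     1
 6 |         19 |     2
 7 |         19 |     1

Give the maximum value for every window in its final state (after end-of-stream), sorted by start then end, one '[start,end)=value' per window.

i=0 t=0 v=4: → [0,5); WM=-3
i=1 t=4 v=5: → [0,9); WM=1
i=2 t=18 v=6: → [18,23); WM=15
i=3 t=11 v=9: → [11,16); WM=15
i=4 t=16 v=2: → [16,23); WM=15
i=5 t=13 v=1: → [11,23); WM=15
i=6 t=19 v=2: → [11,24); WM=16
i=7 t=19 v=1: → [11,24); WM=16

[0,9)=5 [11,24)=9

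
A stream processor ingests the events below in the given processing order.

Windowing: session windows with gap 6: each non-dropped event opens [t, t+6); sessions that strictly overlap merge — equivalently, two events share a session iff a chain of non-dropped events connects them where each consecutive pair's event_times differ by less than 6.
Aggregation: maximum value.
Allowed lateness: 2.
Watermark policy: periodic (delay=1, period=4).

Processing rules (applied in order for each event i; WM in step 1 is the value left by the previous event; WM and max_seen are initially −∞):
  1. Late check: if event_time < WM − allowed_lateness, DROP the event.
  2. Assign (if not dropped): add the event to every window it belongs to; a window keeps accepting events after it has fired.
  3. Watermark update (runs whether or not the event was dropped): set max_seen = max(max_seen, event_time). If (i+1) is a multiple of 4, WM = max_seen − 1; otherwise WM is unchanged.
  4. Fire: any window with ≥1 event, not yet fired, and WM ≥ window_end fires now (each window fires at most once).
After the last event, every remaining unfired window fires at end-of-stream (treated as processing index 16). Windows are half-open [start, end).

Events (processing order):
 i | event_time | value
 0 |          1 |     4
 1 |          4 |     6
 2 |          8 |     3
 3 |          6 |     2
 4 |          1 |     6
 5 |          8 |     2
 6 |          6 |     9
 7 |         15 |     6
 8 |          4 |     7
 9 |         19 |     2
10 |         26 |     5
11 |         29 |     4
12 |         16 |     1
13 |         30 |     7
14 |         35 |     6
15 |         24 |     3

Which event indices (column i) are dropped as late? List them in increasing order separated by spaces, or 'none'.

i=0 t=1 v=4: → [1,7); WM=−∞
i=1 t=4 v=6: → [1,10); WM=−∞
i=2 t=8 v=3: → [1,14); WM=−∞
i=3 t=6 v=2: → [1,14); WM=7
i=4 t=1 v=6: DROP (t<7-2); WM=7
i=5 t=8 v=2: → [1,14); WM=7
i=6 t=6 v=9: → [1,14); WM=7
i=7 t=15 v=6: → [15,21); WM=14
i=8 t=4 v=7: DROP (t<14-2); WM=14
i=9 t=19 v=2: → [15,25); WM=14
i=10 t=26 v=5: → [26,32); WM=14
i=11 t=29 v=4: → [26,35); WM=28
i=12 t=16 v=1: DROP (t<28-2); WM=28
i=13 t=30 v=7: → [26,36); WM=28
i=14 t=35 v=6: → [26,41); WM=28
i=15 t=24 v=3: DROP (t<28-2); WM=34

4 8 12 15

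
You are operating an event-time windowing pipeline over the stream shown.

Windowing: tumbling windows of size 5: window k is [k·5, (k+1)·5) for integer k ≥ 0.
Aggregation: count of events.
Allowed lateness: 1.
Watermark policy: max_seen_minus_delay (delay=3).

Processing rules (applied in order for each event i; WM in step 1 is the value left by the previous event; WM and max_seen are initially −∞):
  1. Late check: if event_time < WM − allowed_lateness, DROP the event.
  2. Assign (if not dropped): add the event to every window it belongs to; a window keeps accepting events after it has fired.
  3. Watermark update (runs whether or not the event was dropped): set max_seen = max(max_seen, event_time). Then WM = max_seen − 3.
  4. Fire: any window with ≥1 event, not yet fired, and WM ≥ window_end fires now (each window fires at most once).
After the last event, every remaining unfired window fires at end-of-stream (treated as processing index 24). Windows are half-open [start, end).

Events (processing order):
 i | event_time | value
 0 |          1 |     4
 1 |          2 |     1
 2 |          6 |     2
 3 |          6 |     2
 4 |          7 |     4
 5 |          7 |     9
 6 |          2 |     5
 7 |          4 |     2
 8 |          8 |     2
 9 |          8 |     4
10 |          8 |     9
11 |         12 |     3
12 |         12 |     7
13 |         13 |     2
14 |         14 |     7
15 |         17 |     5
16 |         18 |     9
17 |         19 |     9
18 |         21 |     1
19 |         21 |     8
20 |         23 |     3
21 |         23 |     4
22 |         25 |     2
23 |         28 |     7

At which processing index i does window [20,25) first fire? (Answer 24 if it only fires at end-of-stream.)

i=0 t=1 v=4: → [0,5); WM=-2
i=1 t=2 v=1: → [0,5); WM=-1
i=2 t=6 v=2: → [5,10); WM=3
i=3 t=6 v=2: → [5,10); WM=3
i=4 t=7 v=4: → [5,10); WM=4
i=5 t=7 v=9: → [5,10); WM=4
i=6 t=2 v=5: DROP (t<4-1); WM=4
i=7 t=4 v=2: → [0,5); WM=4
i=8 t=8 v=2: → [5,10); WM=5; [0,5) fires=3
i=9 t=8 v=4: → [5,10); WM=5
i=10 t=8 v=9: → [5,10); WM=5
i=11 t=12 v=3: → [10,15); WM=9
i=12 t=12 v=7: → [10,15); WM=9
i=13 t=13 v=2: → [10,15); WM=10; [5,10) fires=7
i=14 t=14 v=7: → [10,15); WM=11
i=15 t=17 v=5: → [15,20); WM=14
i=16 t=18 v=9: → [15,20); WM=15; [10,15) fires=4
i=17 t=19 v=9: → [15,20); WM=16
i=18 t=21 v=1: → [20,25); WM=18
i=19 t=21 v=8: → [20,25); WM=18
i=20 t=23 v=3: → [20,25); WM=20; [15,20) fires=3
i=21 t=23 v=4: → [20,25); WM=20
i=22 t=25 v=2: → [25,30); WM=22
i=23 t=28 v=7: → [25,30); WM=25; [20,25) fires=4

23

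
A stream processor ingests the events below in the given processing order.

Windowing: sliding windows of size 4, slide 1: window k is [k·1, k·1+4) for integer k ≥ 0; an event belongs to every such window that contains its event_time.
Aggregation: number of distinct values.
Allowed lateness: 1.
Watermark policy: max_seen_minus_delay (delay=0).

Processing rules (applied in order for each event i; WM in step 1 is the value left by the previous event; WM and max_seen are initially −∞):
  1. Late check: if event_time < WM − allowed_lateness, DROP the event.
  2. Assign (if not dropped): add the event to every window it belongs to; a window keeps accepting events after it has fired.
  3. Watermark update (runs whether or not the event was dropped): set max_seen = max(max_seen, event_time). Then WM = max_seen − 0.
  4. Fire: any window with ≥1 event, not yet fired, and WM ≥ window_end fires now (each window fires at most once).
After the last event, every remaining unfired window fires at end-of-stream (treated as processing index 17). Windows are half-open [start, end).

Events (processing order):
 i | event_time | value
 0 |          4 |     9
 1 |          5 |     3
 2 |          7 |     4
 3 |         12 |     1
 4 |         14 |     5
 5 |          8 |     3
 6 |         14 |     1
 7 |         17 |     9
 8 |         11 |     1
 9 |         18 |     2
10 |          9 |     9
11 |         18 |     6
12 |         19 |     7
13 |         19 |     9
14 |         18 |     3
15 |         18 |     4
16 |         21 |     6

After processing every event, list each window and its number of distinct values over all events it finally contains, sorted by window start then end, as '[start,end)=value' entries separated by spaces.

[1,5)=1 [2,6)=2 [3,7)=2 [4,8)=3 [5,9)=2 [6,10)=1 [7,11)=1 [9,13)=1 [10,14)=1 [11,15)=2 [12,16)=2 [13,17)=2 [14,18)=3 [15,19)=5 [16,20)=6 [17,21)=6 [18,22)=6 [19,23)=3 [20,24)=1 [21,25)=1

i=0 t=4 v=9: → [4,8),[3,7),[2,6),[1,5); WM=4
i=1 t=5 v=3: → [5,9),[4,8),[3,7),[2,6); WM=5; [1,5) fires=1
i=2 t=7 v=4: → [7,11),[6,10),[5,9),[4,8); WM=7; [2,6) fires=2 [3,7) fires=2
i=3 t=12 v=1: → [12,16),[11,15),[10,14),[9,13); WM=12; [4,8) fires=3 [5,9) fires=2 [6,10) fires=1 [7,11) fires=1
i=4 t=14 v=5: → [14,18),[13,17),[12,16),[11,15); WM=14; [9,13) fires=1 [10,14) fires=1
i=5 t=8 v=3: DROP (t<14-1); WM=14
i=6 t=14 v=1: → [14,18),[13,17),[12,16),[11,15); WM=14
i=7 t=17 v=9: → [17,21),[16,20),[15,19),[14,18); WM=17; [11,15) fires=2 [12,16) fires=2 [13,17) fires=2
i=8 t=11 v=1: DROP (t<17-1); WM=17
i=9 t=18 v=2: → [18,22),[17,21),[16,20),[15,19); WM=18; [14,18) fires=3
i=10 t=9 v=9: DROP (t<18-1); WM=18
i=11 t=18 v=6: → [18,22),[17,21),[16,20),[15,19); WM=18
i=12 t=19 v=7: → [19,23),[18,22),[17,21),[16,20); WM=19; [15,19) fires=3
i=13 t=19 v=9: → [19,23),[18,22),[17,21),[16,20); WM=19
i=14 t=18 v=3: → [18,22),[17,21),[16,20),[15,19); WM=19
i=15 t=18 v=4: → [18,22),[17,21),[16,20),[15,19); WM=19
i=16 t=21 v=6: → [21,25),[20,24),[19,23),[18,22); WM=21; [16,20) fires=6 [17,21) fires=6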